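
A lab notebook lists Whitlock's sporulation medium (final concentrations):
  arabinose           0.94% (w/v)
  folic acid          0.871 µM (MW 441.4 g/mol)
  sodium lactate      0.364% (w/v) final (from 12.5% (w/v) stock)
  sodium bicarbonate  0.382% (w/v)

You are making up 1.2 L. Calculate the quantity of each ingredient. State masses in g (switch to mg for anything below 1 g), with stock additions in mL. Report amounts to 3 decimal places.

Scale factor relative to 1 L: 1.2.
arabinose: 0.94 g per 100 mL × 1200 mL ÷ 100 = 11.280 g
folic acid: 0.871 µmol/L × 441.4 g/mol × 1.2 L ÷ 1000 = 0.461 mg
sodium lactate: V = C2·V2/C1 = 0.364% ÷ 12.5% × 1200 mL = 34.944 mL
sodium bicarbonate: 0.382% w/v = 3.82 g/L → 3.82 × 1.2 L = 4.584 g

arabinose 11.280 g; folic acid 0.461 mg; sodium lactate 34.944 mL; sodium bicarbonate 4.584 g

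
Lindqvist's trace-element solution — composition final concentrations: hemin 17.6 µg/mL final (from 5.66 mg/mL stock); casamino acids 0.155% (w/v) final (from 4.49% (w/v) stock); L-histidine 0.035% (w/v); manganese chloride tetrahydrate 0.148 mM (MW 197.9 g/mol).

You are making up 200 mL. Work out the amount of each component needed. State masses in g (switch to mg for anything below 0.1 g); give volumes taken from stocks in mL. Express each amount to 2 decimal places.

Working volume: 200 mL = 0.2 L.
hemin: V = C2·V2/C1 = 17.6 µg/mL × 200 mL ÷ 5660 µg/mL = 0.62 mL
casamino acids: V = C2·V2/C1 = 0.155% ÷ 4.49% × 200 mL = 6.90 mL
L-histidine: 0.035 g per 100 mL × 200 mL ÷ 100 = 0.07 g = 70.00 mg
manganese chloride tetrahydrate: 0.148 mmol/L × 197.9 mg/mmol × 0.2 L = 5.86 mg

hemin 0.62 mL; casamino acids 6.90 mL; L-histidine 70.00 mg; manganese chloride tetrahydrate 5.86 mg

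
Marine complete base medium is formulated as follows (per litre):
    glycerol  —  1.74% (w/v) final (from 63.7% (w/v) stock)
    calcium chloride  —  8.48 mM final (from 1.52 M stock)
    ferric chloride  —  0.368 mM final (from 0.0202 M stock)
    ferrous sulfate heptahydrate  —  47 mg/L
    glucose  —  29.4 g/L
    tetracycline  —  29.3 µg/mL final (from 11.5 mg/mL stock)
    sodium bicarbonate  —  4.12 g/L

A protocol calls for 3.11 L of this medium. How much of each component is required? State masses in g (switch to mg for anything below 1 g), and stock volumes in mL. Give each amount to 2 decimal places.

glycerol 84.95 mL; calcium chloride 17.35 mL; ferric chloride 56.66 mL; ferrous sulfate heptahydrate 146.17 mg; glucose 91.43 g; tetracycline 7.92 mL; sodium bicarbonate 12.81 g

Working volume: 3.11 L.
glycerol: C1V1 = C2V2 → 1.74% ÷ 63.7% × 3110 mL = 84.95 mL
calcium chloride: dilute stock: 8.48 mM × 3110 mL ÷ 1520 mM = 17.35 mL
ferric chloride: V = C2·V2/C1 = 0.368 mM × 3110 mL ÷ 20.2 mM = 56.66 mL
ferrous sulfate heptahydrate: 47 mg/L × 3.11 L = 146.17 mg
glucose: 29.4 g/L × 3.11 L = 91.43 g
tetracycline: C1V1 = C2V2 → 29.3 µg/mL × 3110 mL ÷ 11500 µg/mL = 7.92 mL
sodium bicarbonate: 4.12 g/L × 3.11 L = 12.81 g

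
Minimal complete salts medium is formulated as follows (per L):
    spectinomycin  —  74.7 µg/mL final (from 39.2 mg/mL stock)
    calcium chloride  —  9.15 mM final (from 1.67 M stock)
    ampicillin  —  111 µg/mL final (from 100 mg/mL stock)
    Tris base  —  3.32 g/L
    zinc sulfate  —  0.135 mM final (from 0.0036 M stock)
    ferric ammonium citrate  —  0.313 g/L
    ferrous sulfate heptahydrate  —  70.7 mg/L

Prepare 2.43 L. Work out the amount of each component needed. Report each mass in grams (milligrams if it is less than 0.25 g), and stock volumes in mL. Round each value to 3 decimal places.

Working volume: 2.43 L.
spectinomycin: C1V1 = C2V2 → 74.7 µg/mL × 2430 mL ÷ 39200 µg/mL = 4.631 mL
calcium chloride: V = C2·V2/C1 = 9.15 mM × 2430 mL ÷ 1670 mM = 13.314 mL
ampicillin: C1V1 = C2V2 → 111 µg/mL × 2430 mL ÷ 100000 µg/mL = 2.697 mL
Tris base: 3.32 g/L × 2.43 L = 8.068 g
zinc sulfate: C1V1 = C2V2 → 0.135 mM × 2430 mL ÷ 3.6 mM = 91.125 mL
ferric ammonium citrate: 0.313 g/L × 2.43 L = 0.761 g
ferrous sulfate heptahydrate: 70.7 mg/L × 2.43 L = 171.801 mg

spectinomycin 4.631 mL; calcium chloride 13.314 mL; ampicillin 2.697 mL; Tris base 8.068 g; zinc sulfate 91.125 mL; ferric ammonium citrate 0.761 g; ferrous sulfate heptahydrate 171.801 mg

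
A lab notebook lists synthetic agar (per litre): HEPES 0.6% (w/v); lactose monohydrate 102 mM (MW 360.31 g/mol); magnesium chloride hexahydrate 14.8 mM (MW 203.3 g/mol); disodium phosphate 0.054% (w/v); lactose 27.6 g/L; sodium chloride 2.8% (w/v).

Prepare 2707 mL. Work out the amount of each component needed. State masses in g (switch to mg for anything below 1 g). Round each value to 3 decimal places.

Working volume: 2707 mL = 2.707 L.
HEPES: 0.6 g per 100 mL × 2707 mL ÷ 100 = 16.242 g
lactose monohydrate: 102 mmol/L × 360.31 g/mol × 2.707 L ÷ 1000 = 99.487 g
magnesium chloride hexahydrate: 14.8 mmol/L × 203.3 g/mol × 2.707 L ÷ 1000 = 8.145 g
disodium phosphate: 0.054 g per 100 mL × 2707 mL ÷ 100 = 1.462 g
lactose: 27.6 g/L × 2.707 L = 74.713 g
sodium chloride: 2.8 g per 100 mL × 2707 mL ÷ 100 = 75.796 g

HEPES 16.242 g; lactose monohydrate 99.487 g; magnesium chloride hexahydrate 8.145 g; disodium phosphate 1.462 g; lactose 74.713 g; sodium chloride 75.796 g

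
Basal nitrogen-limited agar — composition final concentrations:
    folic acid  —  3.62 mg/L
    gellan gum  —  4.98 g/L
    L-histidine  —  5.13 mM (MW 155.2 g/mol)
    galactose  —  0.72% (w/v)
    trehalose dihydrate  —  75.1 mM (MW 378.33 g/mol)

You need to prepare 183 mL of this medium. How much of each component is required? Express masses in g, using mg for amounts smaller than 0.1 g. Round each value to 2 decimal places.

folic acid 0.66 mg; gellan gum 0.91 g; L-histidine 0.15 g; galactose 1.32 g; trehalose dihydrate 5.20 g

Target volume = 183 mL = 0.183 L.
folic acid: 3.62 mg/L × 0.183 L = 0.66 mg
gellan gum: 4.98 g/L × 0.183 L = 0.91 g
L-histidine: 5.13 mmol/L × 155.2 g/mol × 0.183 L ÷ 1000 = 0.15 g
galactose: 0.72% w/v = 7.2 g/L → 7.2 × 0.183 L = 1.32 g
trehalose dihydrate: 75.1 mmol/L × 378.33 g/mol × 0.183 L ÷ 1000 = 5.20 g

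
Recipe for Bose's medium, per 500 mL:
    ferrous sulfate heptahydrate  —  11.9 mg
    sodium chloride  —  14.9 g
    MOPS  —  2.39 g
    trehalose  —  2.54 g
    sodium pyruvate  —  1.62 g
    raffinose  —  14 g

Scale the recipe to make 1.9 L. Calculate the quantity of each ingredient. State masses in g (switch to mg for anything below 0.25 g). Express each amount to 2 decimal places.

ferrous sulfate heptahydrate 45.22 mg; sodium chloride 56.62 g; MOPS 9.08 g; trehalose 9.65 g; sodium pyruvate 6.16 g; raffinose 53.20 g

Ratio of target to recipe volume: 1900 / 500 = 3.8.
ferrous sulfate heptahydrate: 11.9 mg × (1900 mL / 500 mL) = 45.22 mg
sodium chloride: 14.9 g × (1900 mL / 500 mL) = 56.62 g
MOPS: 2.39 g × (1900 mL / 500 mL) = 9.08 g
trehalose: 2.54 g × (1900 mL / 500 mL) = 9.65 g
sodium pyruvate: 1.62 g × (1900 mL / 500 mL) = 6.16 g
raffinose: 14 g × (1900 mL / 500 mL) = 53.20 g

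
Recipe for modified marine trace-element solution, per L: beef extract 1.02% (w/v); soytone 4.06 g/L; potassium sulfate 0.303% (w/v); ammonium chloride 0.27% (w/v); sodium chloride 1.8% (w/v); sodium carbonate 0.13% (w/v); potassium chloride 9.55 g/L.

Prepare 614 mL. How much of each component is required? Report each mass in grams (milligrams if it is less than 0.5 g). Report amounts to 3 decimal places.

Scale factor relative to 1 L: 0.614.
beef extract: 1.02% w/v = 10.2 g/L → 10.2 × 0.614 L = 6.263 g
soytone: 4.06 g/L × 0.614 L = 2.493 g
potassium sulfate: 0.303 g per 100 mL × 614 mL ÷ 100 = 1.860 g
ammonium chloride: 0.27% w/v = 2.7 g/L → 2.7 × 0.614 L = 1.658 g
sodium chloride: 1.8% w/v = 18 g/L → 18 × 0.614 L = 11.052 g
sodium carbonate: 0.13 g per 100 mL × 614 mL ÷ 100 = 0.798 g
potassium chloride: 9.55 g/L × 0.614 L = 5.864 g

beef extract 6.263 g; soytone 2.493 g; potassium sulfate 1.860 g; ammonium chloride 1.658 g; sodium chloride 11.052 g; sodium carbonate 0.798 g; potassium chloride 5.864 g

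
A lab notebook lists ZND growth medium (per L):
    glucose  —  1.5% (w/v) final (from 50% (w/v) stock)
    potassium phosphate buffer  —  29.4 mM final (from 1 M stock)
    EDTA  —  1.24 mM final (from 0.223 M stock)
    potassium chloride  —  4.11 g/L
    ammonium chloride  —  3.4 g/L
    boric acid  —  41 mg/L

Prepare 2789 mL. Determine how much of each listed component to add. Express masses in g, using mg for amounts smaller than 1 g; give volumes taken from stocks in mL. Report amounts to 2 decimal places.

Working volume: 2789 mL = 2.789 L.
glucose: dilute stock: 1.5% ÷ 50% × 2789 mL = 83.67 mL
potassium phosphate buffer: C1V1 = C2V2 → 29.4 mM × 2789 mL ÷ 1000 mM = 82.00 mL
EDTA: dilute stock: 1.24 mM × 2789 mL ÷ 223 mM = 15.51 mL
potassium chloride: 4.11 g/L × 2.789 L = 11.46 g
ammonium chloride: 3.4 g/L × 2.789 L = 9.48 g
boric acid: 41 mg/L × 2.789 L = 114.35 mg

glucose 83.67 mL; potassium phosphate buffer 82.00 mL; EDTA 15.51 mL; potassium chloride 11.46 g; ammonium chloride 9.48 g; boric acid 114.35 mg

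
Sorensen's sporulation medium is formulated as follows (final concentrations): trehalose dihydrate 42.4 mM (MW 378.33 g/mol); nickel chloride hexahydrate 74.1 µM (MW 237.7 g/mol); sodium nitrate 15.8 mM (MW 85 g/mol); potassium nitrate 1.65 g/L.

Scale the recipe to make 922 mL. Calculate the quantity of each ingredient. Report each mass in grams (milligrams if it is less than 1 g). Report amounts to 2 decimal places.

trehalose dihydrate 14.79 g; nickel chloride hexahydrate 16.24 mg; sodium nitrate 1.24 g; potassium nitrate 1.52 g

Working volume: 922 mL = 0.922 L.
trehalose dihydrate: 42.4 mmol/L × 378.33 g/mol × 0.922 L ÷ 1000 = 14.79 g
nickel chloride hexahydrate: 74.1 µmol/L × 237.7 g/mol × 0.922 L ÷ 1000 = 16.24 mg
sodium nitrate: 15.8 mmol/L × 85 g/mol × 0.922 L ÷ 1000 = 1.24 g
potassium nitrate: 1.65 g/L × 0.922 L = 1.52 g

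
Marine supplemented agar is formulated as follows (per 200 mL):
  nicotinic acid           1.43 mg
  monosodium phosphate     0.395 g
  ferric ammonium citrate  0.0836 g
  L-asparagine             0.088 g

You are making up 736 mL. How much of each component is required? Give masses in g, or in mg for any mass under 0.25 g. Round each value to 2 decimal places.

nicotinic acid 5.26 mg; monosodium phosphate 1.45 g; ferric ammonium citrate 0.31 g; L-asparagine 0.32 g

Ratio of target to recipe volume: 736 / 200 = 3.68.
nicotinic acid: 1.43 mg × (736 mL / 200 mL) = 5.26 mg
monosodium phosphate: 0.395 g × (736 mL / 200 mL) = 1.45 g
ferric ammonium citrate: 0.0836 g × (736 mL / 200 mL) = 0.31 g
L-asparagine: 0.088 g × (736 mL / 200 mL) = 0.32 g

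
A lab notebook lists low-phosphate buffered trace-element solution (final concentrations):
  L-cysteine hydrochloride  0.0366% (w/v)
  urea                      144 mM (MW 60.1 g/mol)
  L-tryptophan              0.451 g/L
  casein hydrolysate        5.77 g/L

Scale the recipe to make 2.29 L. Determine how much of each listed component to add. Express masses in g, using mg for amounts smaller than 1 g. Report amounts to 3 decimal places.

Scale factor relative to 1 L: 2.29.
L-cysteine hydrochloride: 0.0366% w/v = 0.366 g/L → 0.366 × 2.29 L = 0.83814 g = 838.140 mg
urea: 144 mmol/L × 60.1 g/mol × 2.29 L ÷ 1000 = 19.819 g
L-tryptophan: 0.451 g/L × 2.29 L = 1.033 g
casein hydrolysate: 5.77 g/L × 2.29 L = 13.213 g

L-cysteine hydrochloride 838.140 mg; urea 19.819 g; L-tryptophan 1.033 g; casein hydrolysate 13.213 g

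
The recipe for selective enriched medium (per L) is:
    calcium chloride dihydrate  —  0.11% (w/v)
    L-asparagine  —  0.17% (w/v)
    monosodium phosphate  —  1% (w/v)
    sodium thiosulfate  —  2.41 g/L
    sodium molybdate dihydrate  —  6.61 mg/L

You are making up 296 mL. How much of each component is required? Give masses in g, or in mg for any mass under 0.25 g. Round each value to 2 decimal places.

Scale factor relative to 1 L: 0.296.
calcium chloride dihydrate: 0.11% w/v = 1.1 g/L → 1.1 × 0.296 L = 0.33 g
L-asparagine: 0.17 g per 100 mL × 296 mL ÷ 100 = 0.50 g
monosodium phosphate: 1% w/v = 10 g/L → 10 × 0.296 L = 2.96 g
sodium thiosulfate: 2.41 g/L × 0.296 L = 0.71 g
sodium molybdate dihydrate: 6.61 mg/L × 0.296 L = 1.96 mg

calcium chloride dihydrate 0.33 g; L-asparagine 0.50 g; monosodium phosphate 2.96 g; sodium thiosulfate 0.71 g; sodium molybdate dihydrate 1.96 mg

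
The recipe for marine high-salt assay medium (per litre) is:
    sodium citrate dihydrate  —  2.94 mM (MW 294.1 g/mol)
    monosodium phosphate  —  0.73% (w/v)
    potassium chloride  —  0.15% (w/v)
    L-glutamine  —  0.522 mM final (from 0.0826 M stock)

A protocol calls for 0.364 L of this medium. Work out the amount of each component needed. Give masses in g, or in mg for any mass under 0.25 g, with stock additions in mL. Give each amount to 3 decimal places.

sodium citrate dihydrate 0.315 g; monosodium phosphate 2.657 g; potassium chloride 0.546 g; L-glutamine 2.300 mL

Working volume: 0.364 L.
sodium citrate dihydrate: 2.94 mmol/L × 294.1 g/mol × 0.364 L ÷ 1000 = 0.315 g
monosodium phosphate: 0.73 g per 100 mL × 364 mL ÷ 100 = 2.657 g
potassium chloride: 0.15 g per 100 mL × 364 mL ÷ 100 = 0.546 g
L-glutamine: C1V1 = C2V2 → 0.522 mM × 364 mL ÷ 82.6 mM = 2.300 mL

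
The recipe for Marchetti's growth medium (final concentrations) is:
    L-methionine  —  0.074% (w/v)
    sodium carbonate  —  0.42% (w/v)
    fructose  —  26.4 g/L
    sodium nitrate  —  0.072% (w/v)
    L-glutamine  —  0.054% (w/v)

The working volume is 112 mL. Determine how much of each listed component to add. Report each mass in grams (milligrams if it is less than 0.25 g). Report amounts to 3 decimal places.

Scale factor relative to 1 L: 0.112.
L-methionine: 0.074 g per 100 mL × 112 mL ÷ 100 = 0.08288 g = 82.880 mg
sodium carbonate: 0.42 g per 100 mL × 112 mL ÷ 100 = 0.470 g
fructose: 26.4 g/L × 0.112 L = 2.957 g
sodium nitrate: 0.072 g per 100 mL × 112 mL ÷ 100 = 0.08064 g = 80.640 mg
L-glutamine: 0.054% w/v = 0.54 g/L → 0.54 × 0.112 L = 0.06048 g = 60.480 mg

L-methionine 82.880 mg; sodium carbonate 0.470 g; fructose 2.957 g; sodium nitrate 80.640 mg; L-glutamine 60.480 mg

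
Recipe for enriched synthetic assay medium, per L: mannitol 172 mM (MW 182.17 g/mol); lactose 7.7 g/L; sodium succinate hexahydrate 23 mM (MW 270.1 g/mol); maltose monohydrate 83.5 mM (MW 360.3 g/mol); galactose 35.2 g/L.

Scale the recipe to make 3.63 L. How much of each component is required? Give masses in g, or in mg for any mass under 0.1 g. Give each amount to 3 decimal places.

mannitol 113.740 g; lactose 27.951 g; sodium succinate hexahydrate 22.551 g; maltose monohydrate 109.209 g; galactose 127.776 g

Working volume: 3.63 L.
mannitol: 172 mmol/L × 182.17 g/mol × 3.63 L ÷ 1000 = 113.740 g
lactose: 7.7 g/L × 3.63 L = 27.951 g
sodium succinate hexahydrate: 23 mmol/L × 270.1 g/mol × 3.63 L ÷ 1000 = 22.551 g
maltose monohydrate: 83.5 mmol/L × 360.3 g/mol × 3.63 L ÷ 1000 = 109.209 g
galactose: 35.2 g/L × 3.63 L = 127.776 g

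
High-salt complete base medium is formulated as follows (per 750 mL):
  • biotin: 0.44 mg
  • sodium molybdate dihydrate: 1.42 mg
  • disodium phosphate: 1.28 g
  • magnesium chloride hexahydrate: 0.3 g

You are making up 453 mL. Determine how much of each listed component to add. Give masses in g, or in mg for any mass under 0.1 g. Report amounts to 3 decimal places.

Ratio of target to recipe volume: 453 / 750 = 0.604.
biotin: 0.44 mg × (453 mL / 750 mL) = 0.266 mg
sodium molybdate dihydrate: 1.42 mg × (453 mL / 750 mL) = 0.858 mg
disodium phosphate: 1.28 g × (453 mL / 750 mL) = 0.773 g
magnesium chloride hexahydrate: 0.3 g × (453 mL / 750 mL) = 0.181 g

biotin 0.266 mg; sodium molybdate dihydrate 0.858 mg; disodium phosphate 0.773 g; magnesium chloride hexahydrate 0.181 g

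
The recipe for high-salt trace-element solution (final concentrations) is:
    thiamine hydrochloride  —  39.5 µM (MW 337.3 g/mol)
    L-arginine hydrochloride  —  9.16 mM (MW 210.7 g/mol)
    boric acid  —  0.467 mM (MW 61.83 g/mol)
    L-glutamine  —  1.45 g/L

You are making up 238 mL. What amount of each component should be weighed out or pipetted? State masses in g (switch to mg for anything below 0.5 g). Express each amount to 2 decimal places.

thiamine hydrochloride 3.17 mg; L-arginine hydrochloride 459.34 mg; boric acid 6.87 mg; L-glutamine 345.10 mg

Target volume = 238 mL = 0.238 L.
thiamine hydrochloride: 39.5 µmol/L × 337.3 g/mol × 0.238 L ÷ 1000 = 3.17 mg
L-arginine hydrochloride: 9.16 mmol/L × 210.7 mg/mmol × 0.238 L = 459.34 mg
boric acid: 0.467 mmol/L × 61.83 mg/mmol × 0.238 L = 6.87 mg
L-glutamine: 1.45 g/L × 0.238 L = 0.3451 g = 345.10 mg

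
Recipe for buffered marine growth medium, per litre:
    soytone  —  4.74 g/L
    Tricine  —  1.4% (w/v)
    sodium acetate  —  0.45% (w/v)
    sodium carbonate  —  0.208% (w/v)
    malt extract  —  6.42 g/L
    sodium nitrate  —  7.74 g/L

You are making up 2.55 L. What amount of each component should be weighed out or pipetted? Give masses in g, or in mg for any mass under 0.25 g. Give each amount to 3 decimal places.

soytone 12.087 g; Tricine 35.700 g; sodium acetate 11.475 g; sodium carbonate 5.304 g; malt extract 16.371 g; sodium nitrate 19.737 g

Working volume: 2.55 L.
soytone: 4.74 g/L × 2.55 L = 12.087 g
Tricine: 1.4 g per 100 mL × 2550 mL ÷ 100 = 35.700 g
sodium acetate: 0.45 g per 100 mL × 2550 mL ÷ 100 = 11.475 g
sodium carbonate: 0.208% w/v = 2.08 g/L → 2.08 × 2.55 L = 5.304 g
malt extract: 6.42 g/L × 2.55 L = 16.371 g
sodium nitrate: 7.74 g/L × 2.55 L = 19.737 g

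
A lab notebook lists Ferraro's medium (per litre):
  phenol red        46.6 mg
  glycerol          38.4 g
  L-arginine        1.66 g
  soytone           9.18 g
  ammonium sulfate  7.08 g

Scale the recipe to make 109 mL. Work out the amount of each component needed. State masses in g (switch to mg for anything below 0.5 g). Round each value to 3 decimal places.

Ratio of target to recipe volume: 109 / 1000 = 0.109.
phenol red: 46.6 mg × (109 mL / 1000 mL) = 5.079 mg
glycerol: 38.4 g × (109 mL / 1000 mL) = 4.186 g
L-arginine: 1.66 g × (109 mL / 1000 mL) = 0.18094 g = 180.940 mg
soytone: 9.18 g × (109 mL / 1000 mL) = 1.001 g
ammonium sulfate: 7.08 g × (109 mL / 1000 mL) = 0.772 g

phenol red 5.079 mg; glycerol 4.186 g; L-arginine 180.940 mg; soytone 1.001 g; ammonium sulfate 0.772 g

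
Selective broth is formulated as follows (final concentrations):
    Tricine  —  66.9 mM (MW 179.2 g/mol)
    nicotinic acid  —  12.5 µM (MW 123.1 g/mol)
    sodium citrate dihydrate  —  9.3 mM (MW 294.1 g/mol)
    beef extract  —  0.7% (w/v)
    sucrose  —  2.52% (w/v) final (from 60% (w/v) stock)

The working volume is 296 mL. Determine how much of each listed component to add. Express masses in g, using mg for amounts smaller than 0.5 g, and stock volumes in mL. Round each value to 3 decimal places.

Tricine 3.549 g; nicotinic acid 0.455 mg; sodium citrate dihydrate 0.810 g; beef extract 2.072 g; sucrose 12.432 mL

Target volume = 296 mL = 0.296 L.
Tricine: 66.9 mmol/L × 179.2 g/mol × 0.296 L ÷ 1000 = 3.549 g
nicotinic acid: 12.5 µmol/L × 123.1 g/mol × 0.296 L ÷ 1000 = 0.455 mg
sodium citrate dihydrate: 9.3 mmol/L × 294.1 g/mol × 0.296 L ÷ 1000 = 0.810 g
beef extract: 0.7% w/v = 7 g/L → 7 × 0.296 L = 2.072 g
sucrose: C1V1 = C2V2 → 2.52% ÷ 60% × 296 mL = 12.432 mL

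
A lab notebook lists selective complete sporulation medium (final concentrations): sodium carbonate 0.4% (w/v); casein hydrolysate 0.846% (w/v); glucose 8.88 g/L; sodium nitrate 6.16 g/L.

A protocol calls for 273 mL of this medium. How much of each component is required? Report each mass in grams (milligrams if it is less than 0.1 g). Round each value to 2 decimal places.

Target volume = 273 mL = 0.273 L.
sodium carbonate: 0.4% w/v = 4 g/L → 4 × 0.273 L = 1.09 g
casein hydrolysate: 0.846 g per 100 mL × 273 mL ÷ 100 = 2.31 g
glucose: 8.88 g/L × 0.273 L = 2.42 g
sodium nitrate: 6.16 g/L × 0.273 L = 1.68 g

sodium carbonate 1.09 g; casein hydrolysate 2.31 g; glucose 2.42 g; sodium nitrate 1.68 g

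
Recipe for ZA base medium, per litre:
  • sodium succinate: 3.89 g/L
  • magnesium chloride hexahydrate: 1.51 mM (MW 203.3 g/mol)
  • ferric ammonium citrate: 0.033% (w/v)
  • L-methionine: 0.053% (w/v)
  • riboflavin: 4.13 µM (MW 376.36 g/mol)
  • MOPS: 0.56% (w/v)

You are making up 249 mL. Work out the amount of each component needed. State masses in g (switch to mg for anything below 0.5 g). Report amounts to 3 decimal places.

sodium succinate 0.969 g; magnesium chloride hexahydrate 76.439 mg; ferric ammonium citrate 82.170 mg; L-methionine 131.970 mg; riboflavin 0.387 mg; MOPS 1.394 g

Scale factor relative to 1 L: 0.249.
sodium succinate: 3.89 g/L × 0.249 L = 0.969 g
magnesium chloride hexahydrate: 1.51 mmol/L × 203.3 mg/mmol × 0.249 L = 76.439 mg
ferric ammonium citrate: 0.033 g per 100 mL × 249 mL ÷ 100 = 0.08217 g = 82.170 mg
L-methionine: 0.053 g per 100 mL × 249 mL ÷ 100 = 0.13197 g = 131.970 mg
riboflavin: 4.13 µmol/L × 376.36 g/mol × 0.249 L ÷ 1000 = 0.387 mg
MOPS: 0.56 g per 100 mL × 249 mL ÷ 100 = 1.394 g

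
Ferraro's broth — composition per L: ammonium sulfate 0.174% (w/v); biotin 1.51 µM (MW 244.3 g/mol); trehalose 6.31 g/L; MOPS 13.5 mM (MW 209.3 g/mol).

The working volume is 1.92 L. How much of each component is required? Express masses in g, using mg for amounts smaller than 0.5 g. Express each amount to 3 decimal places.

ammonium sulfate 3.341 g; biotin 0.708 mg; trehalose 12.115 g; MOPS 5.425 g

Working volume: 1.92 L.
ammonium sulfate: 0.174% w/v = 1.74 g/L → 1.74 × 1.92 L = 3.341 g
biotin: 1.51 µmol/L × 244.3 g/mol × 1.92 L ÷ 1000 = 0.708 mg
trehalose: 6.31 g/L × 1.92 L = 12.115 g
MOPS: 13.5 mmol/L × 209.3 g/mol × 1.92 L ÷ 1000 = 5.425 g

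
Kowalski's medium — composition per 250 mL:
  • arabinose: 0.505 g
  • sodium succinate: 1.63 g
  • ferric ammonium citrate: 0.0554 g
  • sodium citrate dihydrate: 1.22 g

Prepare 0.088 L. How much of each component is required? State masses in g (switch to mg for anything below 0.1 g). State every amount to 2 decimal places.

Scale factor = 88 mL / 250 mL = 0.352.
arabinose: 0.505 g × (88 mL / 250 mL) = 0.18 g
sodium succinate: 1.63 g × (88 mL / 250 mL) = 0.57 g
ferric ammonium citrate: 0.0554 g × (88 mL / 250 mL) = 0.0195008 g = 19.50 mg
sodium citrate dihydrate: 1.22 g × (88 mL / 250 mL) = 0.43 g

arabinose 0.18 g; sodium succinate 0.57 g; ferric ammonium citrate 19.50 mg; sodium citrate dihydrate 0.43 g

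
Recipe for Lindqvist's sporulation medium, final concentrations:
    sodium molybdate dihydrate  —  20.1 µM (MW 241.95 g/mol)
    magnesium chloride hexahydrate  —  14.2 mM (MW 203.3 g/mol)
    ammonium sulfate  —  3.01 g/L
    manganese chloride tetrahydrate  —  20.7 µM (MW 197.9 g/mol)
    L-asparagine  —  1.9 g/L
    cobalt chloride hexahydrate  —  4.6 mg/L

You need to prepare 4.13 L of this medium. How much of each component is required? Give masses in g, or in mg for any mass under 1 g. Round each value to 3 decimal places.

sodium molybdate dihydrate 20.085 mg; magnesium chloride hexahydrate 11.923 g; ammonium sulfate 12.431 g; manganese chloride tetrahydrate 16.919 mg; L-asparagine 7.847 g; cobalt chloride hexahydrate 18.998 mg

Working volume: 4.13 L.
sodium molybdate dihydrate: 20.1 µmol/L × 241.95 g/mol × 4.13 L ÷ 1000 = 20.085 mg
magnesium chloride hexahydrate: 14.2 mmol/L × 203.3 g/mol × 4.13 L ÷ 1000 = 11.923 g
ammonium sulfate: 3.01 g/L × 4.13 L = 12.431 g
manganese chloride tetrahydrate: 20.7 µmol/L × 197.9 g/mol × 4.13 L ÷ 1000 = 16.919 mg
L-asparagine: 1.9 g/L × 4.13 L = 7.847 g
cobalt chloride hexahydrate: 4.6 mg/L × 4.13 L = 18.998 mg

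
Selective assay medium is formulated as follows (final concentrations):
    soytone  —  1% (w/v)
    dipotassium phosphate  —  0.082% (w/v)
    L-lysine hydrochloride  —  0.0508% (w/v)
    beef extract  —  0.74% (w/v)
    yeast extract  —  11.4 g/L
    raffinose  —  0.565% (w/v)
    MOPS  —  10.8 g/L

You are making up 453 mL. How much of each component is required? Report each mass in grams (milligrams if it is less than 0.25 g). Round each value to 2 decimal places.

Scale factor relative to 1 L: 0.453.
soytone: 1% w/v = 10 g/L → 10 × 0.453 L = 4.53 g
dipotassium phosphate: 0.082% w/v = 0.82 g/L → 0.82 × 0.453 L = 0.37 g
L-lysine hydrochloride: 0.0508% w/v = 0.508 g/L → 0.508 × 0.453 L = 0.230124 g = 230.12 mg
beef extract: 0.74% w/v = 7.4 g/L → 7.4 × 0.453 L = 3.35 g
yeast extract: 11.4 g/L × 0.453 L = 5.16 g
raffinose: 0.565 g per 100 mL × 453 mL ÷ 100 = 2.56 g
MOPS: 10.8 g/L × 0.453 L = 4.89 g

soytone 4.53 g; dipotassium phosphate 0.37 g; L-lysine hydrochloride 230.12 mg; beef extract 3.35 g; yeast extract 5.16 g; raffinose 2.56 g; MOPS 4.89 g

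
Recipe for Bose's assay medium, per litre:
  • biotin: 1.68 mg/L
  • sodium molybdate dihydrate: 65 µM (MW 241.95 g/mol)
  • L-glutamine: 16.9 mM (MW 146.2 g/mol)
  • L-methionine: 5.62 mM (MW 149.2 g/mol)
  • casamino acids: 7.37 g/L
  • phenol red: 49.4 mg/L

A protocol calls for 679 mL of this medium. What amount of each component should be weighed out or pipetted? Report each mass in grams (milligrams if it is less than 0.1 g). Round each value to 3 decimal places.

Target volume = 679 mL = 0.679 L.
biotin: 1.68 mg/L × 0.679 L = 1.141 mg
sodium molybdate dihydrate: 65 µmol/L × 241.95 g/mol × 0.679 L ÷ 1000 = 10.678 mg
L-glutamine: 16.9 mmol/L × 146.2 g/mol × 0.679 L ÷ 1000 = 1.678 g
L-methionine: 5.62 mmol/L × 149.2 g/mol × 0.679 L ÷ 1000 = 0.569 g
casamino acids: 7.37 g/L × 0.679 L = 5.004 g
phenol red: 49.4 mg/L × 0.679 L = 33.543 mg

biotin 1.141 mg; sodium molybdate dihydrate 10.678 mg; L-glutamine 1.678 g; L-methionine 0.569 g; casamino acids 5.004 g; phenol red 33.543 mg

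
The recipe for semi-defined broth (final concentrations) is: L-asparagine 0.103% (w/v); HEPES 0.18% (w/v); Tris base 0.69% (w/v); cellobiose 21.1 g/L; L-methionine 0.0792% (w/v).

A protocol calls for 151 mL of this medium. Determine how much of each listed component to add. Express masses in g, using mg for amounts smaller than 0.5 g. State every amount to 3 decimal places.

Scale factor relative to 1 L: 0.151.
L-asparagine: 0.103 g per 100 mL × 151 mL ÷ 100 = 0.15553 g = 155.530 mg
HEPES: 0.18% w/v = 1.8 g/L → 1.8 × 0.151 L = 0.2718 g = 271.800 mg
Tris base: 0.69% w/v = 6.9 g/L → 6.9 × 0.151 L = 1.042 g
cellobiose: 21.1 g/L × 0.151 L = 3.186 g
L-methionine: 0.0792% w/v = 0.792 g/L → 0.792 × 0.151 L = 0.119592 g = 119.592 mg

L-asparagine 155.530 mg; HEPES 271.800 mg; Tris base 1.042 g; cellobiose 3.186 g; L-methionine 119.592 mg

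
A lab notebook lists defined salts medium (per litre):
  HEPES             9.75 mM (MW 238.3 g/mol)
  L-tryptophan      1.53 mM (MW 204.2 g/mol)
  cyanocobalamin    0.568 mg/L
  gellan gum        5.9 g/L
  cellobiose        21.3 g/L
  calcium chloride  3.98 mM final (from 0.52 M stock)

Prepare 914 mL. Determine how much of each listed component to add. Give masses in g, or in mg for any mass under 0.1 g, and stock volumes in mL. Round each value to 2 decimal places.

Scale factor relative to 1 L: 0.914.
HEPES: 9.75 mmol/L × 238.3 g/mol × 0.914 L ÷ 1000 = 2.12 g
L-tryptophan: 1.53 mmol/L × 204.2 g/mol × 0.914 L ÷ 1000 = 0.29 g
cyanocobalamin: 0.568 mg/L × 0.914 L = 0.52 mg
gellan gum: 5.9 g/L × 0.914 L = 5.39 g
cellobiose: 21.3 g/L × 0.914 L = 19.47 g
calcium chloride: C1V1 = C2V2 → 3.98 mM × 914 mL ÷ 520 mM = 7.00 mL

HEPES 2.12 g; L-tryptophan 0.29 g; cyanocobalamin 0.52 mg; gellan gum 5.39 g; cellobiose 19.47 g; calcium chloride 7.00 mL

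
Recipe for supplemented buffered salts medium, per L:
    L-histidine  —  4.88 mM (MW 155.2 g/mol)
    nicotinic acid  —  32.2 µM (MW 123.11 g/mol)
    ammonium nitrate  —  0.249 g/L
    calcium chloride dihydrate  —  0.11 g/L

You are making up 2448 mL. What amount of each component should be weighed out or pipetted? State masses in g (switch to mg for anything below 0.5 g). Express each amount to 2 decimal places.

L-histidine 1.85 g; nicotinic acid 9.70 mg; ammonium nitrate 0.61 g; calcium chloride dihydrate 269.28 mg

Scale factor relative to 1 L: 2.448.
L-histidine: 4.88 mmol/L × 155.2 g/mol × 2.448 L ÷ 1000 = 1.85 g
nicotinic acid: 32.2 µmol/L × 123.11 g/mol × 2.448 L ÷ 1000 = 9.70 mg
ammonium nitrate: 0.249 g/L × 2.448 L = 0.61 g
calcium chloride dihydrate: 0.11 g/L × 2.448 L = 0.26928 g = 269.28 mg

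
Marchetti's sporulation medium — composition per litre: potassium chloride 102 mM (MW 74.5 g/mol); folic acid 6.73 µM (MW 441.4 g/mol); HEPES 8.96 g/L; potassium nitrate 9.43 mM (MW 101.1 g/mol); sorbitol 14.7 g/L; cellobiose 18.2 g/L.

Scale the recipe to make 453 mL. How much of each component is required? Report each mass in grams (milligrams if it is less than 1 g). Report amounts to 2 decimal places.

potassium chloride 3.44 g; folic acid 1.35 mg; HEPES 4.06 g; potassium nitrate 431.88 mg; sorbitol 6.66 g; cellobiose 8.24 g

Working volume: 453 mL = 0.453 L.
potassium chloride: 102 mmol/L × 74.5 g/mol × 0.453 L ÷ 1000 = 3.44 g
folic acid: 6.73 µmol/L × 441.4 g/mol × 0.453 L ÷ 1000 = 1.35 mg
HEPES: 8.96 g/L × 0.453 L = 4.06 g
potassium nitrate: 9.43 mmol/L × 101.1 mg/mmol × 0.453 L = 431.88 mg
sorbitol: 14.7 g/L × 0.453 L = 6.66 g
cellobiose: 18.2 g/L × 0.453 L = 8.24 g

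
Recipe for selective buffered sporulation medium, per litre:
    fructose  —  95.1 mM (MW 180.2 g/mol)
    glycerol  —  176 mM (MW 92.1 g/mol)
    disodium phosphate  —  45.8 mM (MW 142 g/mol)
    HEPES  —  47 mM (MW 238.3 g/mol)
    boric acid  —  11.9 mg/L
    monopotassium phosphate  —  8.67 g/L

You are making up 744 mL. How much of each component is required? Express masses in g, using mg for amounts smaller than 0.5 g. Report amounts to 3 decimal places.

Target volume = 744 mL = 0.744 L.
fructose: 95.1 mmol/L × 180.2 g/mol × 0.744 L ÷ 1000 = 12.750 g
glycerol: 176 mmol/L × 92.1 g/mol × 0.744 L ÷ 1000 = 12.060 g
disodium phosphate: 45.8 mmol/L × 142 g/mol × 0.744 L ÷ 1000 = 4.839 g
HEPES: 47 mmol/L × 238.3 g/mol × 0.744 L ÷ 1000 = 8.333 g
boric acid: 11.9 mg/L × 0.744 L = 8.854 mg
monopotassium phosphate: 8.67 g/L × 0.744 L = 6.450 g

fructose 12.750 g; glycerol 12.060 g; disodium phosphate 4.839 g; HEPES 8.333 g; boric acid 8.854 mg; monopotassium phosphate 6.450 g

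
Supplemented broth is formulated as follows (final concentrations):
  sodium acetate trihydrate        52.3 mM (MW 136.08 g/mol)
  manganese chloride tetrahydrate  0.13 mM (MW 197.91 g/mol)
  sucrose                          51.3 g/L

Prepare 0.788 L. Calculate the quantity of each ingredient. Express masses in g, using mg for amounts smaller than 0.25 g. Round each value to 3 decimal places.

sodium acetate trihydrate 5.608 g; manganese chloride tetrahydrate 20.274 mg; sucrose 40.424 g

Working volume: 0.788 L.
sodium acetate trihydrate: 52.3 mmol/L × 136.08 g/mol × 0.788 L ÷ 1000 = 5.608 g
manganese chloride tetrahydrate: 0.13 mmol/L × 197.91 mg/mmol × 0.788 L = 20.274 mg
sucrose: 51.3 g/L × 0.788 L = 40.424 g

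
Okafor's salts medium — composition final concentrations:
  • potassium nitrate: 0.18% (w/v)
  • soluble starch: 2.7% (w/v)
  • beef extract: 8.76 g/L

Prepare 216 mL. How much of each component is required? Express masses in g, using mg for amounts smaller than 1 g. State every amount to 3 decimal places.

Scale factor relative to 1 L: 0.216.
potassium nitrate: 0.18 g per 100 mL × 216 mL ÷ 100 = 0.3888 g = 388.800 mg
soluble starch: 2.7% w/v = 27 g/L → 27 × 0.216 L = 5.832 g
beef extract: 8.76 g/L × 0.216 L = 1.892 g

potassium nitrate 388.800 mg; soluble starch 5.832 g; beef extract 1.892 g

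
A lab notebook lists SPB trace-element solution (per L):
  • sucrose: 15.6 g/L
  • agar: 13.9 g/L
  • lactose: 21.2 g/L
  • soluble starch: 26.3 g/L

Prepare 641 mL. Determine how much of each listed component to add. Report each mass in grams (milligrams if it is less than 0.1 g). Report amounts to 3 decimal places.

sucrose 10.000 g; agar 8.910 g; lactose 13.589 g; soluble starch 16.858 g

Target volume = 641 mL = 0.641 L.
sucrose: 15.6 g/L × 0.641 L = 10.000 g
agar: 13.9 g/L × 0.641 L = 8.910 g
lactose: 21.2 g/L × 0.641 L = 13.589 g
soluble starch: 26.3 g/L × 0.641 L = 16.858 g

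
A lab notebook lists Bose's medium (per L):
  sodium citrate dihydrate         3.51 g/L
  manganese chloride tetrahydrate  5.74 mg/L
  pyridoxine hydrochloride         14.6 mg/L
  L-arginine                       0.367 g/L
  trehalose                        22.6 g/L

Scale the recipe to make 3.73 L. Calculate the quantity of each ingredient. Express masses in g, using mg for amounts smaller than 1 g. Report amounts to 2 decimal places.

sodium citrate dihydrate 13.09 g; manganese chloride tetrahydrate 21.41 mg; pyridoxine hydrochloride 54.46 mg; L-arginine 1.37 g; trehalose 84.30 g

Scale factor relative to 1 L: 3.73.
sodium citrate dihydrate: 3.51 g/L × 3.73 L = 13.09 g
manganese chloride tetrahydrate: 5.74 mg/L × 3.73 L = 21.41 mg
pyridoxine hydrochloride: 14.6 mg/L × 3.73 L = 54.46 mg
L-arginine: 0.367 g/L × 3.73 L = 1.37 g
trehalose: 22.6 g/L × 3.73 L = 84.30 g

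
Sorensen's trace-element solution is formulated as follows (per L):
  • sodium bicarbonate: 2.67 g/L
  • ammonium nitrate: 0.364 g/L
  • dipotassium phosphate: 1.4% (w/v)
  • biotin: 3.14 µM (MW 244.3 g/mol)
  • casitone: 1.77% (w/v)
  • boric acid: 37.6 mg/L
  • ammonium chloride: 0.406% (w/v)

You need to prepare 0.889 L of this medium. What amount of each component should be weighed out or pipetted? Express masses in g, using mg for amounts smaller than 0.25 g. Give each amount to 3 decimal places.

sodium bicarbonate 2.374 g; ammonium nitrate 0.324 g; dipotassium phosphate 12.446 g; biotin 0.682 mg; casitone 15.735 g; boric acid 33.426 mg; ammonium chloride 3.609 g

Scale factor relative to 1 L: 0.889.
sodium bicarbonate: 2.67 g/L × 0.889 L = 2.374 g
ammonium nitrate: 0.364 g/L × 0.889 L = 0.324 g
dipotassium phosphate: 1.4 g per 100 mL × 889 mL ÷ 100 = 12.446 g
biotin: 3.14 µmol/L × 244.3 g/mol × 0.889 L ÷ 1000 = 0.682 mg
casitone: 1.77% w/v = 17.7 g/L → 17.7 × 0.889 L = 15.735 g
boric acid: 37.6 mg/L × 0.889 L = 33.426 mg
ammonium chloride: 0.406% w/v = 4.06 g/L → 4.06 × 0.889 L = 3.609 g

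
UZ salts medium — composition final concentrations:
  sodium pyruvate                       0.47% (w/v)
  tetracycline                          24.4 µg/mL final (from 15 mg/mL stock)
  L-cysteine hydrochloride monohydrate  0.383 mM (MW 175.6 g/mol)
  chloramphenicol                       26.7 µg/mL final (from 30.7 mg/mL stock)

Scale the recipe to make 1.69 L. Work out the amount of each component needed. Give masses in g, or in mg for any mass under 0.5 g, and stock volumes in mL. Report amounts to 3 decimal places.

sodium pyruvate 7.943 g; tetracycline 2.749 mL; L-cysteine hydrochloride monohydrate 113.661 mg; chloramphenicol 1.470 mL

Working volume: 1.69 L.
sodium pyruvate: 0.47 g per 100 mL × 1690 mL ÷ 100 = 7.943 g
tetracycline: dilute stock: 24.4 µg/mL × 1690 mL ÷ 15000 µg/mL = 2.749 mL
L-cysteine hydrochloride monohydrate: 0.383 mmol/L × 175.6 mg/mmol × 1.69 L = 113.661 mg
chloramphenicol: C1V1 = C2V2 → 26.7 µg/mL × 1690 mL ÷ 30700 µg/mL = 1.470 mL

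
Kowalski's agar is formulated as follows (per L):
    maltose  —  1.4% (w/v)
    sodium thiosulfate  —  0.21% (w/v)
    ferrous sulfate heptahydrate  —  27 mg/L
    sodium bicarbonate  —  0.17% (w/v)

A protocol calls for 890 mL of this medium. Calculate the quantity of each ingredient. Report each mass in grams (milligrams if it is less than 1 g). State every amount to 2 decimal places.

Scale factor relative to 1 L: 0.89.
maltose: 1.4 g per 100 mL × 890 mL ÷ 100 = 12.46 g
sodium thiosulfate: 0.21 g per 100 mL × 890 mL ÷ 100 = 1.87 g
ferrous sulfate heptahydrate: 27 mg/L × 0.89 L = 24.03 mg
sodium bicarbonate: 0.17 g per 100 mL × 890 mL ÷ 100 = 1.51 g

maltose 12.46 g; sodium thiosulfate 1.87 g; ferrous sulfate heptahydrate 24.03 mg; sodium bicarbonate 1.51 g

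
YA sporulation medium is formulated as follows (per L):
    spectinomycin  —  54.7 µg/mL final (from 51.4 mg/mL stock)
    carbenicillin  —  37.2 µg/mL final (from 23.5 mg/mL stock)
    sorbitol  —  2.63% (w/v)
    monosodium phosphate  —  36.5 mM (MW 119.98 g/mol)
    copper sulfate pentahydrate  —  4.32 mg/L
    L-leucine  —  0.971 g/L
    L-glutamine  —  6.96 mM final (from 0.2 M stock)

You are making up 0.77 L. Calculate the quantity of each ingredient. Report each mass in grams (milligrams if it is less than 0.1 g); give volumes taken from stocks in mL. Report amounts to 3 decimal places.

spectinomycin 0.819 mL; carbenicillin 1.219 mL; sorbitol 20.251 g; monosodium phosphate 3.372 g; copper sulfate pentahydrate 3.326 mg; L-leucine 0.748 g; L-glutamine 26.796 mL

Working volume: 0.77 L.
spectinomycin: V = C2·V2/C1 = 54.7 µg/mL × 770 mL ÷ 51400 µg/mL = 0.819 mL
carbenicillin: V = C2·V2/C1 = 37.2 µg/mL × 770 mL ÷ 23500 µg/mL = 1.219 mL
sorbitol: 2.63 g per 100 mL × 770 mL ÷ 100 = 20.251 g
monosodium phosphate: 36.5 mmol/L × 119.98 g/mol × 0.77 L ÷ 1000 = 3.372 g
copper sulfate pentahydrate: 4.32 mg/L × 0.77 L = 3.326 mg
L-leucine: 0.971 g/L × 0.77 L = 0.748 g
L-glutamine: dilute stock: 6.96 mM × 770 mL ÷ 200 mM = 26.796 mL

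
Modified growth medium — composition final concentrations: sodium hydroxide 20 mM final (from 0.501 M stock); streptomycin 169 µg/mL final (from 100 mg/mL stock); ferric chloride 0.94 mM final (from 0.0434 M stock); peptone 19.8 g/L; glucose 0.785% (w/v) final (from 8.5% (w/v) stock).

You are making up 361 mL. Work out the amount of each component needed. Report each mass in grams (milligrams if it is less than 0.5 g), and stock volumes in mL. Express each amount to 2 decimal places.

sodium hydroxide 14.41 mL; streptomycin 0.61 mL; ferric chloride 7.82 mL; peptone 7.15 g; glucose 33.34 mL

Scale factor relative to 1 L: 0.361.
sodium hydroxide: C1V1 = C2V2 → 20 mM × 361 mL ÷ 501 mM = 14.41 mL
streptomycin: dilute stock: 169 µg/mL × 361 mL ÷ 100000 µg/mL = 0.61 mL
ferric chloride: V = C2·V2/C1 = 0.94 mM × 361 mL ÷ 43.4 mM = 7.82 mL
peptone: 19.8 g/L × 0.361 L = 7.15 g
glucose: dilute stock: 0.785% ÷ 8.5% × 361 mL = 33.34 mL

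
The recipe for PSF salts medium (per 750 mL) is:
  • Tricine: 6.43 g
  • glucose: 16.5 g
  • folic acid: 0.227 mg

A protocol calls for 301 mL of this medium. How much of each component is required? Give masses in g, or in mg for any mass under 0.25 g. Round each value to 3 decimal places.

Scale factor = 301 mL / 750 mL = 0.401333.
Tricine: 6.43 g × (301 mL / 750 mL) = 2.581 g
glucose: 16.5 g × (301 mL / 750 mL) = 6.622 g
folic acid: 0.227 mg × (301 mL / 750 mL) = 0.091 mg

Tricine 2.581 g; glucose 6.622 g; folic acid 0.091 mg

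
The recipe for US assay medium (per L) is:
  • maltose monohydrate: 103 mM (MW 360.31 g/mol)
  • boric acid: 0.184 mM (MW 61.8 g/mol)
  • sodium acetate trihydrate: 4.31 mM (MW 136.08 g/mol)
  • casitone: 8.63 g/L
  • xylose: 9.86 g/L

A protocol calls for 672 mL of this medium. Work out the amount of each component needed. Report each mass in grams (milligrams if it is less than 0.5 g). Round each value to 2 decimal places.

Working volume: 672 mL = 0.672 L.
maltose monohydrate: 103 mmol/L × 360.31 g/mol × 0.672 L ÷ 1000 = 24.94 g
boric acid: 0.184 mmol/L × 61.8 mg/mmol × 0.672 L = 7.64 mg
sodium acetate trihydrate: 4.31 mmol/L × 136.08 mg/mmol × 0.672 L = 394.13 mg
casitone: 8.63 g/L × 0.672 L = 5.80 g
xylose: 9.86 g/L × 0.672 L = 6.63 g

maltose monohydrate 24.94 g; boric acid 7.64 mg; sodium acetate trihydrate 394.13 mg; casitone 5.80 g; xylose 6.63 g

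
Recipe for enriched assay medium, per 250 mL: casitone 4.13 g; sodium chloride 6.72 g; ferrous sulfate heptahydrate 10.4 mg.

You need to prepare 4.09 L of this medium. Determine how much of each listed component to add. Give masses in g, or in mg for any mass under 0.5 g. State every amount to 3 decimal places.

casitone 67.567 g; sodium chloride 109.939 g; ferrous sulfate heptahydrate 170.144 mg

Scale factor = 4090 mL / 250 mL = 16.36.
casitone: 4.13 g × (4090 mL / 250 mL) = 67.567 g
sodium chloride: 6.72 g × (4090 mL / 250 mL) = 109.939 g
ferrous sulfate heptahydrate: 10.4 mg × (4090 mL / 250 mL) = 170.144 mg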